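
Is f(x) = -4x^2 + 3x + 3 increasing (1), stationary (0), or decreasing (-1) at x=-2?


Compute f'(x) to determine behavior:
f'(x) = -8x + 3
f'(-2) = -8 * (-2) + 3
= 16 + 3
= 19
Since f'(-2) > 0, the function is increasing (1)

1


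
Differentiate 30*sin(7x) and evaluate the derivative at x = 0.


Apply the chain rule to differentiate 30*sin(7x):
d/dx [30*sin(7x)]
= 30 * cos(7x) * d/dx(7x)
= 30 * 7 * cos(7x)
= 210 * cos(7x)
Evaluate at x = 0:
= 210 * cos(0)
= 210 * 1
= 210

210


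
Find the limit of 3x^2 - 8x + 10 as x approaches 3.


Since polynomials are continuous, we use direct substitution.
lim(x->3) of 3x^2 - 8x + 10
= 3 * 3^2 - 8 * 3 + 10
= 27 - 24 + 10
= 13

13


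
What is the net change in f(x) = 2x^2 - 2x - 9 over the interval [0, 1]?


Net change = f(b) - f(a)
f(x) = 2x^2 - 2x - 9
Compute f(1):
f(1) = 2 * 1^2 - 2 * 1 - 9
= 2 - 2 - 9
= -9
Compute f(0):
f(0) = 2 * 0^2 - 2 * 0 - 9
= 0 + 0 - 9
= -9
Net change = -9 - (-9) = 0

0


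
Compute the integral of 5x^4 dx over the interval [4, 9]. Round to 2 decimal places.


Find the antiderivative of 5x^4:
F(x) = 5/5 * x^5
Apply the Fundamental Theorem of Calculus:
F(9) - F(4)
= 5/5 * 9^5 - 5/5 * 4^5
= 5/5 * (59049 - 1024)
= 5/5 * 58025
= 58025 = 58025.00

58025.00


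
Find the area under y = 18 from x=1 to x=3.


The area under a constant function y = 18 is a rectangle.
Width = 3 - 1 = 2
Height = 18
Area = width * height
= 2 * 18
= 36

36


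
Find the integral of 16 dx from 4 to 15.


The integral of a constant k over [a, b] equals k * (b - a).
integral from 4 to 15 of 16 dx
= 16 * (15 - 4)
= 16 * 11
= 176

176


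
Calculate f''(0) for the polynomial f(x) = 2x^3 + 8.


First derivative:
f'(x) = 6x^2
Second derivative:
f''(x) = 12x
Substitute x = 0:
f''(0) = 12 * 0 + 0
= 0 + 0
= 0

0


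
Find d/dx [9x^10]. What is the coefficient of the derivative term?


We apply the power rule: d/dx [ax^n] = a*n * x^(n-1)
d/dx [9x^10]
= 9 * 10 * x^(10-1)
= 90x^9
The coefficient is 90

90


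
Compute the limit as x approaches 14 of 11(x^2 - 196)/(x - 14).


Direct substitution gives 0/0, so we factor the numerator.
Factor: 11(x^2 - 196) = 11 * (x - 14)(x + 14)
Cancel the common factor (x - 14):
11(x^2 - 196)/(x - 14) = 11 * (x + 14)
Now substitute x = 14:
= 11 * (14 + 14) = 308

308


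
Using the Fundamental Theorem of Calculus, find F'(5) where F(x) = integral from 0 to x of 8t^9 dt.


By the Fundamental Theorem of Calculus (Part 1):
If F(x) = integral from 0 to x of f(t) dt, then F'(x) = f(x)
Here f(t) = 8t^9
So F'(x) = 8x^9
Evaluate at x = 5:
F'(5) = 8 * 5^9
= 8 * 1953125
= 15625000

15625000


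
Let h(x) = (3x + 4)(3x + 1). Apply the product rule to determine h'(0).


Let u(x) = 3x + 4 and v(x) = 3x + 1
u'(x) = 3
v'(x) = 3
Product rule: h'(x) = u'(x)*v(x) + u(x)*v'(x)
= 3 * (3x + 1) + (3x + 4) * 3
At x = 0:
u(0) = 3 * 0 + 4 = 4
v(0) = 3 * 0 + 1 = 1
h'(0) = 3 * 1 + 4 * 3
= 3 + 12
= 15

15


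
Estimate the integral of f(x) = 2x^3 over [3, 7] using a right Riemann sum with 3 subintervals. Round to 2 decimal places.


Right Riemann sum uses right endpoints of each subinterval.
Interval: [3, 7], n = 3
dx = (7 - 3) / 3 = 4/3
Right endpoints: [13/3, 17/3, 7]
f values: [4394/27, 9826/27, 686]
Sum = dx * (sum of f values)
= 4/3 * 3638/3
= 14552/9 ≈ 1616.89

1616.89


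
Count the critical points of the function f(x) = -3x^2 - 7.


Find where f'(x) = 0:
f'(x) = -6x
Set f'(x) = 0:
-6x = 0
x = 0 / (-6) = 0
This is a linear equation in x, so there is exactly one solution.
Number of critical points: 1

1


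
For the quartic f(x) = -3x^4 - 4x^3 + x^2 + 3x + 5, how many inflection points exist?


Inflection points occur where f''(x) = 0 and concavity changes.
f(x) = -3x^4 - 4x^3 + x^2 + 3x + 5
f'(x) = -12x^3 - 12x^2 + 2x + 3
f''(x) = -36x^2 - 24x + 2
This is a quadratic in x. Use the discriminant to count real roots.
Discriminant = (-24)^2 - 4 * (-36) * 2
= 576 - (-288)
= 864
Since discriminant > 0, f''(x) = 0 has 2 distinct real solutions.
A quadratic with two distinct real roots changes sign at each root, so concavity changes at both.
Number of inflection points: 2

2


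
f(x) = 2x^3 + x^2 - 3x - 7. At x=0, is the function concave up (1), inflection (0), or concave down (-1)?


Concavity is determined by the sign of f''(x).
f(x) = 2x^3 + x^2 - 3x - 7
f'(x) = 6x^2 + 2x - 3
f''(x) = 12x + 2
f''(0) = 12 * 0 + 2
= 0 + 2
= 2
Since f''(0) > 0, the function is concave up (1)

1


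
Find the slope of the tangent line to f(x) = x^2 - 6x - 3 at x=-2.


The slope of the tangent line equals f'(x) at the point.
f(x) = x^2 - 6x - 3
f'(x) = 2x - 6
At x = -2:
f'(-2) = 2 * (-2) - 6
= -4 - 6
= -10

-10


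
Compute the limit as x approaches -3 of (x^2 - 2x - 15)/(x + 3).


Direct substitution gives 0/0, so we factor the numerator.
Factor: (x^2 - 2x - 15) = (x + 3)(x - 5)
Cancel the common factor (x + 3):
(x^2 - 2x - 15)/(x + 3) = (x - 5)
Now substitute x = -3:
= (-3) - (5) = -8

-8


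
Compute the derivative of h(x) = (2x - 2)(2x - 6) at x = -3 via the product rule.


Let u(x) = 2x - 2 and v(x) = 2x - 6
u'(x) = 2
v'(x) = 2
Product rule: h'(x) = u'(x)*v(x) + u(x)*v'(x)
= 2 * (2x - 6) + (2x - 2) * 2
At x = -3:
u(-3) = 2 * (-3) - 2 = -8
v(-3) = 2 * (-3) - 6 = -12
h'(-3) = 2 * (-12) + (-8) * 2
= -24 - 16
= -40

-40


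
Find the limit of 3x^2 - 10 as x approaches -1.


Since polynomials are continuous, we use direct substitution.
lim(x->-1) of 3x^2 - 10
= 3 * (-1)^2 + 0 * (-1) - 10
= 3 + 0 - 10
= -7

-7


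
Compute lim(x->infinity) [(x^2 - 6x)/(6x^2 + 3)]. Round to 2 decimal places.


For limits at infinity with equal-degree polynomials,
we compare leading coefficients.
Numerator leading term: x^2
Denominator leading term: 6x^2
Divide both by x^2:
lim = (1 - 6/x) / (6 + 3/x^2)
As x -> infinity, the 1/x and 1/x^2 terms vanish:
= 1/6 ≈ 0.17

0.17


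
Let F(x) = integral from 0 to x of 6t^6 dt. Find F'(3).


By the Fundamental Theorem of Calculus (Part 1):
If F(x) = integral from 0 to x of f(t) dt, then F'(x) = f(x)
Here f(t) = 6t^6
So F'(x) = 6x^6
Evaluate at x = 3:
F'(3) = 6 * 3^6
= 6 * 729
= 4374

4374


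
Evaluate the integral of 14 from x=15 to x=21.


The integral of a constant k over [a, b] equals k * (b - a).
integral from 15 to 21 of 14 dx
= 14 * (21 - 15)
= 14 * 6
= 84

84


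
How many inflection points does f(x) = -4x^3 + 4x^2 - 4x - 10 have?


Inflection points occur where f''(x) = 0 and concavity changes.
f(x) = -4x^3 + 4x^2 - 4x - 10
f'(x) = -12x^2 + 8x - 4
f''(x) = -24x + 8
Set f''(x) = 0:
-24x + 8 = 0
x = -8 / (-24) = 1/3
Since f''(x) is linear (degree 1), it changes sign at this point.
Therefore there is exactly 1 inflection point.

1


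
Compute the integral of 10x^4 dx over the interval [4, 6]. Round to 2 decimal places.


Find the antiderivative of 10x^4:
F(x) = 10/5 * x^5
Apply the Fundamental Theorem of Calculus:
F(6) - F(4)
= 10/5 * 6^5 - 10/5 * 4^5
= 10/5 * (7776 - 1024)
= 10/5 * 6752
= 13504 = 13504.00

13504.00


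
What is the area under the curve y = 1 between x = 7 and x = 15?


The area under a constant function y = 1 is a rectangle.
Width = 15 - 7 = 8
Height = 1
Area = width * height
= 8 * 1
= 8

8


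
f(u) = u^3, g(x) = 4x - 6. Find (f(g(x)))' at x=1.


Using the chain rule: (f(g(x)))' = f'(g(x)) * g'(x)
First, find g(1):
g(1) = 4 * 1 - 6 = -2
Next, f'(u) = 3u^2
And g'(x) = 4
So f'(g(1)) * g'(1)
= 3 * (-2)^2 * 4
= 3 * 4 * 4
= 48

48


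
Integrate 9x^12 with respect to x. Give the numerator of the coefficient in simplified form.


Apply the power rule for integration:
integral of ax^n dx = a/(n+1) * x^(n+1) + C
integral of 9x^12 dx
= 9/13 * x^13 + C
The coefficient in lowest terms is 9/13, and its numerator is 9

9


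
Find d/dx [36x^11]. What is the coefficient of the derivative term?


We apply the power rule: d/dx [ax^n] = a*n * x^(n-1)
d/dx [36x^11]
= 36 * 11 * x^(11-1)
= 396x^10
The coefficient is 396

396


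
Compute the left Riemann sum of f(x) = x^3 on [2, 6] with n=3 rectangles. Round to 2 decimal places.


Left Riemann sum uses left endpoints of each subinterval.
Interval: [2, 6], n = 3
dx = (6 - 2) / 3 = 4/3
Left endpoints: [2, 10/3, 14/3]
f values: [8, 1000/27, 2744/27]
Sum = dx * (sum of f values)
= 4/3 * 440/3
= 1760/9 ≈ 195.56

195.56


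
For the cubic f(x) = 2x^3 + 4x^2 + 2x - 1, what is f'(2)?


Differentiate f(x) = 2x^3 + 4x^2 + 2x - 1 term by term:
f'(x) = 6x^2 + 8x + 2
Substitute x = 2:
f'(2) = 6 * 2^2 + 8 * 2 + 2
= 24 + 16 + 2
= 42

42


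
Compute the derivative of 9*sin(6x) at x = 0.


Apply the chain rule to differentiate 9*sin(6x):
d/dx [9*sin(6x)]
= 9 * cos(6x) * d/dx(6x)
= 9 * 6 * cos(6x)
= 54 * cos(6x)
Evaluate at x = 0:
= 54 * cos(0)
= 54 * 1
= 54

54


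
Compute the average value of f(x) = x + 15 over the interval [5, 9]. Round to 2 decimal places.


Average value = 1/(b-a) * integral from a to b of f(x) dx
First compute the integral of x + 15:
F(x) = (1/2)x^2 + 15x
F(9) = 1/2 * 81 + 15 * 9 = 351/2
F(5) = 1/2 * 25 + 15 * 5 = 175/2
Integral = 351/2 - 175/2 = 88
Average = 88 / (9 - 5) = 88 / 4
= 22 = 22.00

22.00


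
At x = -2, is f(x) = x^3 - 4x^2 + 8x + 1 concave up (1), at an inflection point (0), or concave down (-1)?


Concavity is determined by the sign of f''(x).
f(x) = x^3 - 4x^2 + 8x + 1
f'(x) = 3x^2 - 8x + 8
f''(x) = 6x - 8
f''(-2) = 6 * (-2) - 8
= -12 - 8
= -20
Since f''(-2) < 0, the function is concave down (-1)

-1


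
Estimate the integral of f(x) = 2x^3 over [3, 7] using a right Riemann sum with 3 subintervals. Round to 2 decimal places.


Right Riemann sum uses right endpoints of each subinterval.
Interval: [3, 7], n = 3
dx = (7 - 3) / 3 = 4/3
Right endpoints: [13/3, 17/3, 7]
f values: [4394/27, 9826/27, 686]
Sum = dx * (sum of f values)
= 4/3 * 3638/3
= 14552/9 ≈ 1616.89

1616.89


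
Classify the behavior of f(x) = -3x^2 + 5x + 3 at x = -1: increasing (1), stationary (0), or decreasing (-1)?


Compute f'(x) to determine behavior:
f'(x) = -6x + 5
f'(-1) = -6 * (-1) + 5
= 6 + 5
= 11
Since f'(-1) > 0, the function is increasing (1)

1


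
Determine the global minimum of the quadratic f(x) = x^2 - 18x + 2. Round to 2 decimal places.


For a quadratic f(x) = ax^2 + bx + c with a > 0, the minimum is at the vertex.
Vertex x-coordinate: x = -b/(2a)
x = -(-18) / (2 * 1)
x = 18/2 = 9
Substitute back to find the minimum value:
f(9) = 1 * 9^2 - 18 * 9 + 2
= 81 - 162 + 2
= -79 = -79.00

-79.00


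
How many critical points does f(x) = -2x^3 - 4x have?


Find where f'(x) = 0:
f(x) = -2x^3 - 4x
f'(x) = -6x^2 - 4
This is a quadratic in x. Use the discriminant to count real roots.
Discriminant = (0)^2 - 4 * (-6) * (-4)
= 0 - 96
= -96
Since discriminant < 0, f'(x) = 0 has no real solutions.
Number of critical points: 0

0


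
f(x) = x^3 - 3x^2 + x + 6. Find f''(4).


First derivative:
f'(x) = 3x^2 - 6x + 1
Second derivative:
f''(x) = 6x - 6
Substitute x = 4:
f''(4) = 6 * 4 - 6
= 24 - 6
= 18

18


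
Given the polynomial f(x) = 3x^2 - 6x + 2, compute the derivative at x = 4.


Differentiate term by term using power and sum rules:
f(x) = 3x^2 - 6x + 2
f'(x) = 6x - 6
Substitute x = 4:
f'(4) = 6 * 4 - 6
= 24 - 6
= 18

18


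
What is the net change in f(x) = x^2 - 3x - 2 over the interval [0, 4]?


Net change = f(b) - f(a)
f(x) = x^2 - 3x - 2
Compute f(4):
f(4) = 1 * 4^2 - 3 * 4 - 2
= 16 - 12 - 2
= 2
Compute f(0):
f(0) = 1 * 0^2 - 3 * 0 - 2
= 0 + 0 - 2
= -2
Net change = 2 - (-2) = 4

4


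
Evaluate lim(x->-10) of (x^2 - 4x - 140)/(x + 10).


Direct substitution gives 0/0, so we factor the numerator.
Factor: (x^2 - 4x - 140) = (x + 10)(x - 14)
Cancel the common factor (x + 10):
(x^2 - 4x - 140)/(x + 10) = (x - 14)
Now substitute x = -10:
= (-10) - (14) = -24

-24


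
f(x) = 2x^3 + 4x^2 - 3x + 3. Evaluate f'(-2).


Differentiate f(x) = 2x^3 + 4x^2 - 3x + 3 term by term:
f'(x) = 6x^2 + 8x - 3
Substitute x = -2:
f'(-2) = 6 * (-2)^2 + 8 * (-2) - 3
= 24 - 16 - 3
= 5

5


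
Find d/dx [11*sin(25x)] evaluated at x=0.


Apply the chain rule to differentiate 11*sin(25x):
d/dx [11*sin(25x)]
= 11 * cos(25x) * d/dx(25x)
= 11 * 25 * cos(25x)
= 275 * cos(25x)
Evaluate at x = 0:
= 275 * cos(0)
= 275 * 1
= 275

275


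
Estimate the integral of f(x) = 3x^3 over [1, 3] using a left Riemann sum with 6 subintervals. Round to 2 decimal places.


Left Riemann sum uses left endpoints of each subinterval.
Interval: [1, 3], n = 6
dx = (3 - 1) / 6 = 1/3
Left endpoints: [1, 4/3, 5/3, 2, 7/3, 8/3]
f values: [3, 64/9, 125/9, 24, 343/9, 512/9]
Sum = dx * (sum of f values)
= 1/3 * 143
= 143/3 ≈ 47.67

47.67


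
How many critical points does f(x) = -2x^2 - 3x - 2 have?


Find where f'(x) = 0:
f'(x) = -4x - 3
Set f'(x) = 0:
-4x - 3 = 0
x = 3 / (-4) = -3/4
This is a linear equation in x, so there is exactly one solution.
Number of critical points: 1

1


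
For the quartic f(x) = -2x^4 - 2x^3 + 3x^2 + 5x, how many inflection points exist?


Inflection points occur where f''(x) = 0 and concavity changes.
f(x) = -2x^4 - 2x^3 + 3x^2 + 5x
f'(x) = -8x^3 - 6x^2 + 6x + 5
f''(x) = -24x^2 - 12x + 6
This is a quadratic in x. Use the discriminant to count real roots.
Discriminant = (-12)^2 - 4 * (-24) * 6
= 144 - (-576)
= 720
Since discriminant > 0, f''(x) = 0 has 2 distinct real solutions.
A quadratic with two distinct real roots changes sign at each root, so concavity changes at both.
Number of inflection points: 2

2


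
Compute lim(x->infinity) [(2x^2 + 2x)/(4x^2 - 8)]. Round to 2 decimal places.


For limits at infinity with equal-degree polynomials,
we compare leading coefficients.
Numerator leading term: 2x^2
Denominator leading term: 4x^2
Divide both by x^2:
lim = (2 + 2/x) / (4 - 8/x^2)
As x -> infinity, the 1/x and 1/x^2 terms vanish:
= 2/4 = 1/2 = 0.50

0.50


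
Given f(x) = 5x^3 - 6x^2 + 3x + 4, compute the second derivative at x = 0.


First derivative:
f'(x) = 15x^2 - 12x + 3
Second derivative:
f''(x) = 30x - 12
Substitute x = 0:
f''(0) = 30 * 0 - 12
= 0 - 12
= -12

-12


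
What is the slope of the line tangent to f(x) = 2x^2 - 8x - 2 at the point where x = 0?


The slope of the tangent line equals f'(x) at the point.
f(x) = 2x^2 - 8x - 2
f'(x) = 4x - 8
At x = 0:
f'(0) = 4 * 0 - 8
= 0 - 8
= -8

-8


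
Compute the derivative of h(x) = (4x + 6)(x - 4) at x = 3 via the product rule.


Let u(x) = 4x + 6 and v(x) = x - 4
u'(x) = 4
v'(x) = 1
Product rule: h'(x) = u'(x)*v(x) + u(x)*v'(x)
= 4 * (x - 4) + (4x + 6) * 1
At x = 3:
u(3) = 4 * 3 + 6 = 18
v(3) = 1 * 3 - 4 = -1
h'(3) = 4 * (-1) + 18 * 1
= -4 + 18
= 14

14


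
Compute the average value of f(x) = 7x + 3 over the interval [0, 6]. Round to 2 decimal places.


Average value = 1/(b-a) * integral from a to b of f(x) dx
First compute the integral of 7x + 3:
F(x) = (7/2)x^2 + 3x
F(6) = 7/2 * 36 + 3 * 6 = 144
F(0) = 7/2 * 0 + 3 * 0 = 0
Integral = 144 - 0 = 144
Average = 144 / (6 - 0) = 144 / 6
= 24 = 24.00

24.00


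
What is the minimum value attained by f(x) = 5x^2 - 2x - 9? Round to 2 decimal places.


For a quadratic f(x) = ax^2 + bx + c with a > 0, the minimum is at the vertex.
Vertex x-coordinate: x = -b/(2a)
x = -(-2) / (2 * 5)
x = 2/10 = 1/5
Substitute back to find the minimum value:
f(1/5) = 5 * (1/5)^2 - 2 * (1/5) - 9
= 1/5 - 2/5 - 9
= -46/5 = -9.20

-9.20


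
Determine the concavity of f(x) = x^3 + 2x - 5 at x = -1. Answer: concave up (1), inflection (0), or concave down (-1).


Concavity is determined by the sign of f''(x).
f(x) = x^3 + 2x - 5
f'(x) = 3x^2 + 2
f''(x) = 6x
f''(-1) = 6 * (-1) + 0
= -6 + 0
= -6
Since f''(-1) < 0, the function is concave down (-1)

-1


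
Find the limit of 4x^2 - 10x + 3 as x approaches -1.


Since polynomials are continuous, we use direct substitution.
lim(x->-1) of 4x^2 - 10x + 3
= 4 * (-1)^2 - 10 * (-1) + 3
= 4 + 10 + 3
= 17

17


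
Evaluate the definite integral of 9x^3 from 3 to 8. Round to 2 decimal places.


Find the antiderivative of 9x^3:
F(x) = 9/4 * x^4
Apply the Fundamental Theorem of Calculus:
F(8) - F(3)
= 9/4 * 8^4 - 9/4 * 3^4
= 9/4 * (4096 - 81)
= 9/4 * 4015
= 36135/4 = 9033.75

9033.75


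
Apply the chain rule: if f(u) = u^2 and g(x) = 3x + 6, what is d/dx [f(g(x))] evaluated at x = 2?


Using the chain rule: (f(g(x)))' = f'(g(x)) * g'(x)
First, find g(2):
g(2) = 3 * 2 + 6 = 12
Next, f'(u) = 2u
And g'(x) = 3
So f'(g(2)) * g'(2)
= 2 * 12 * 3
= 72

72


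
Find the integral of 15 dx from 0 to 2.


The integral of a constant k over [a, b] equals k * (b - a).
integral from 0 to 2 of 15 dx
= 15 * (2 - 0)
= 15 * 2
= 30

30


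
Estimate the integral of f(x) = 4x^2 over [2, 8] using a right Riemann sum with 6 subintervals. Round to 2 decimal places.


Right Riemann sum uses right endpoints of each subinterval.
Interval: [2, 8], n = 6
dx = (8 - 2) / 6 = 1
Right endpoints: [3, 4, 5, 6, 7, 8]
f values: [36, 64, 100, 144, 196, 256]
Sum = dx * (sum of f values)
= 1 * 796
= 796 = 796.00

796.00


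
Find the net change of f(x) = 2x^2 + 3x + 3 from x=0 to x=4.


Net change = f(b) - f(a)
f(x) = 2x^2 + 3x + 3
Compute f(4):
f(4) = 2 * 4^2 + 3 * 4 + 3
= 32 + 12 + 3
= 47
Compute f(0):
f(0) = 2 * 0^2 + 3 * 0 + 3
= 0 + 0 + 3
= 3
Net change = 47 - 3 = 44

44


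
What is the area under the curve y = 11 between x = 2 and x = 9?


The area under a constant function y = 11 is a rectangle.
Width = 9 - 2 = 7
Height = 11
Area = width * height
= 7 * 11
= 77

77


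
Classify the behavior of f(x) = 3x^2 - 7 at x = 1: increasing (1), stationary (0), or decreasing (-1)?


Compute f'(x) to determine behavior:
f'(x) = 6x
f'(1) = 6 * 1 + 0
= 6 + 0
= 6
Since f'(1) > 0, the function is increasing (1)

1


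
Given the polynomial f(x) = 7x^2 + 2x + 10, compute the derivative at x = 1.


Differentiate term by term using power and sum rules:
f(x) = 7x^2 + 2x + 10
f'(x) = 14x + 2
Substitute x = 1:
f'(1) = 14 * 1 + 2
= 14 + 2
= 16

16


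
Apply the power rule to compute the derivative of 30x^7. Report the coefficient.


We apply the power rule: d/dx [ax^n] = a*n * x^(n-1)
d/dx [30x^7]
= 30 * 7 * x^(7-1)
= 210x^6
The coefficient is 210

210


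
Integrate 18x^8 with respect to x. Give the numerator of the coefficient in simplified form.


Apply the power rule for integration:
integral of ax^n dx = a/(n+1) * x^(n+1) + C
integral of 18x^8 dx
= 18/9 * x^9 + C
= 2 * x^9 + C
The coefficient in lowest terms is 2 = 2/1, so its numerator is 2

2


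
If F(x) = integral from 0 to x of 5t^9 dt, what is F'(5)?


By the Fundamental Theorem of Calculus (Part 1):
If F(x) = integral from 0 to x of f(t) dt, then F'(x) = f(x)
Here f(t) = 5t^9
So F'(x) = 5x^9
Evaluate at x = 5:
F'(5) = 5 * 5^9
= 5 * 1953125
= 9765625

9765625


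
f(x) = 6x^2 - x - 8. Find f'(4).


Differentiate term by term using power and sum rules:
f(x) = 6x^2 - x - 8
f'(x) = 12x - 1
Substitute x = 4:
f'(4) = 12 * 4 - 1
= 48 - 1
= 47

47


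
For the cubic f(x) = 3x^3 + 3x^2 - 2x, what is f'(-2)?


Differentiate f(x) = 3x^3 + 3x^2 - 2x term by term:
f'(x) = 9x^2 + 6x - 2
Substitute x = -2:
f'(-2) = 9 * (-2)^2 + 6 * (-2) - 2
= 36 - 12 - 2
= 22

22


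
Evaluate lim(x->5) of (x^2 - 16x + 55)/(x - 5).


Direct substitution gives 0/0, so we factor the numerator.
Factor: (x^2 - 16x + 55) = (x - 5)(x - 11)
Cancel the common factor (x - 5):
(x^2 - 16x + 55)/(x - 5) = (x - 11)
Now substitute x = 5:
= (5) - (11) = -6

-6


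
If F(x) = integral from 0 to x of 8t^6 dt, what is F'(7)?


By the Fundamental Theorem of Calculus (Part 1):
If F(x) = integral from 0 to x of f(t) dt, then F'(x) = f(x)
Here f(t) = 8t^6
So F'(x) = 8x^6
Evaluate at x = 7:
F'(7) = 8 * 7^6
= 8 * 117649
= 941192

941192


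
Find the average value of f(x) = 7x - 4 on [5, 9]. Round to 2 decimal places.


Average value = 1/(b-a) * integral from a to b of f(x) dx
First compute the integral of 7x - 4:
F(x) = (7/2)x^2 - 4x
F(9) = 7/2 * 81 - 4 * 9 = 495/2
F(5) = 7/2 * 25 - 4 * 5 = 135/2
Integral = 495/2 - 135/2 = 180
Average = 180 / (9 - 5) = 180 / 4
= 45 = 45.00

45.00


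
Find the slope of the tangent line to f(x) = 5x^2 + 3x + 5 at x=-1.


The slope of the tangent line equals f'(x) at the point.
f(x) = 5x^2 + 3x + 5
f'(x) = 10x + 3
At x = -1:
f'(-1) = 10 * (-1) + 3
= -10 + 3
= -7

-7


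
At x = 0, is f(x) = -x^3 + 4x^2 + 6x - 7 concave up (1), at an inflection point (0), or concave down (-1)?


Concavity is determined by the sign of f''(x).
f(x) = -x^3 + 4x^2 + 6x - 7
f'(x) = -3x^2 + 8x + 6
f''(x) = -6x + 8
f''(0) = -6 * 0 + 8
= 0 + 8
= 8
Since f''(0) > 0, the function is concave up (1)

1


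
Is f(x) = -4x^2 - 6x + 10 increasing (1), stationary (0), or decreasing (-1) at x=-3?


Compute f'(x) to determine behavior:
f'(x) = -8x - 6
f'(-3) = -8 * (-3) - 6
= 24 - 6
= 18
Since f'(-3) > 0, the function is increasing (1)

1


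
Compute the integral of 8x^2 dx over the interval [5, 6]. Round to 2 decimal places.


Find the antiderivative of 8x^2:
F(x) = 8/3 * x^3
Apply the Fundamental Theorem of Calculus:
F(6) - F(5)
= 8/3 * 6^3 - 8/3 * 5^3
= 8/3 * (216 - 125)
= 8/3 * 91
= 728/3 ≈ 242.67

242.67


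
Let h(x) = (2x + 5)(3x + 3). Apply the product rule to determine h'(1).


Let u(x) = 2x + 5 and v(x) = 3x + 3
u'(x) = 2
v'(x) = 3
Product rule: h'(x) = u'(x)*v(x) + u(x)*v'(x)
= 2 * (3x + 3) + (2x + 5) * 3
At x = 1:
u(1) = 2 * 1 + 5 = 7
v(1) = 3 * 1 + 3 = 6
h'(1) = 2 * 6 + 7 * 3
= 12 + 21
= 33

33


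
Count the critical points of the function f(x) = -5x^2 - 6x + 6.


Find where f'(x) = 0:
f'(x) = -10x - 6
Set f'(x) = 0:
-10x - 6 = 0
x = 6 / (-10) = -3/5
This is a linear equation in x, so there is exactly one solution.
Number of critical points: 1

1


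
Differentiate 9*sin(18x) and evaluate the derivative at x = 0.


Apply the chain rule to differentiate 9*sin(18x):
d/dx [9*sin(18x)]
= 9 * cos(18x) * d/dx(18x)
= 9 * 18 * cos(18x)
= 162 * cos(18x)
Evaluate at x = 0:
= 162 * cos(0)
= 162 * 1
= 162

162


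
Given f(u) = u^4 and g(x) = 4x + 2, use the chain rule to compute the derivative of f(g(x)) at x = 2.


Using the chain rule: (f(g(x)))' = f'(g(x)) * g'(x)
First, find g(2):
g(2) = 4 * 2 + 2 = 10
Next, f'(u) = 4u^3
And g'(x) = 4
So f'(g(2)) * g'(2)
= 4 * 10^3 * 4
= 4 * 1000 * 4
= 16000

16000


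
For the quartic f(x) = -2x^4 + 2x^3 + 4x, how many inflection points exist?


Inflection points occur where f''(x) = 0 and concavity changes.
f(x) = -2x^4 + 2x^3 + 4x
f'(x) = -8x^3 + 6x^2 + 4
f''(x) = -24x^2 + 12x
This is a quadratic in x. Use the discriminant to count real roots.
Discriminant = (12)^2 - 4 * (-24) * 0
= 144 - 0
= 144
Since discriminant > 0, f''(x) = 0 has 2 distinct real solutions.
A quadratic with two distinct real roots changes sign at each root, so concavity changes at both.
Number of inflection points: 2

2


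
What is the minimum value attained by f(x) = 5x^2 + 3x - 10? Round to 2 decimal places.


For a quadratic f(x) = ax^2 + bx + c with a > 0, the minimum is at the vertex.
Vertex x-coordinate: x = -b/(2a)
x = -(3) / (2 * 5)
x = -3/10
Substitute back to find the minimum value:
f(-3/10) = 5 * (-3/10)^2 + 3 * (-3/10) - 10
= 9/20 - 9/10 - 10
= -209/20 = -10.45

-10.45


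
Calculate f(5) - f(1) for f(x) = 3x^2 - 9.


Net change = f(b) - f(a)
f(x) = 3x^2 - 9
Compute f(5):
f(5) = 3 * 5^2 + 0 * 5 - 9
= 75 + 0 - 9
= 66
Compute f(1):
f(1) = 3 * 1^2 + 0 * 1 - 9
= 3 + 0 - 9
= -6
Net change = 66 - (-6) = 72

72


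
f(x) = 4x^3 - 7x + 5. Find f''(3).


First derivative:
f'(x) = 12x^2 - 7
Second derivative:
f''(x) = 24x
Substitute x = 3:
f''(3) = 24 * 3 + 0
= 72 + 0
= 72

72


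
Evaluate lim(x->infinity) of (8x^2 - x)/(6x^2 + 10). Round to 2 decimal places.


For limits at infinity with equal-degree polynomials,
we compare leading coefficients.
Numerator leading term: 8x^2
Denominator leading term: 6x^2
Divide both by x^2:
lim = (8 - 1/x) / (6 + 10/x^2)
As x -> infinity, the 1/x and 1/x^2 terms vanish:
= 8/6 = 4/3 ≈ 1.33

1.33


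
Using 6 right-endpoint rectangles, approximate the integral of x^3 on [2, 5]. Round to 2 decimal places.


Right Riemann sum uses right endpoints of each subinterval.
Interval: [2, 5], n = 6
dx = (5 - 2) / 6 = 1/2
Right endpoints: [5/2, 3, 7/2, 4, 9/2, 5]
f values: [125/8, 27, 343/8, 64, 729/8, 125]
Sum = dx * (sum of f values)
= 1/2 * 2925/8
= 2925/16 ≈ 182.81

182.81


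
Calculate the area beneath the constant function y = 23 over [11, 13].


The area under a constant function y = 23 is a rectangle.
Width = 13 - 11 = 2
Height = 23
Area = width * height
= 2 * 23
= 46

46


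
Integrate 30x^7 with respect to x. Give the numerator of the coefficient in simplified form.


Apply the power rule for integration:
integral of ax^n dx = a/(n+1) * x^(n+1) + C
integral of 30x^7 dx
= 30/8 * x^8 + C
= 15/4 * x^8 + C
The coefficient in lowest terms is 15/4, and its numerator is 15

15


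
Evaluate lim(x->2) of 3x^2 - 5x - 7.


Since polynomials are continuous, we use direct substitution.
lim(x->2) of 3x^2 - 5x - 7
= 3 * 2^2 - 5 * 2 - 7
= 12 - 10 - 7
= -5

-5


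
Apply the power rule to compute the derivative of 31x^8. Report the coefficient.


We apply the power rule: d/dx [ax^n] = a*n * x^(n-1)
d/dx [31x^8]
= 31 * 8 * x^(8-1)
= 248x^7
The coefficient is 248

248


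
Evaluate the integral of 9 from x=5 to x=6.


The integral of a constant k over [a, b] equals k * (b - a).
integral from 5 to 6 of 9 dx
= 9 * (6 - 5)
= 9 * 1
= 9

9


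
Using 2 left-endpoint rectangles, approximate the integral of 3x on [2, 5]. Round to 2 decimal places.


Left Riemann sum uses left endpoints of each subinterval.
Interval: [2, 5], n = 2
dx = (5 - 2) / 2 = 3/2
Left endpoints: [2, 7/2]
f values: [6, 21/2]
Sum = dx * (sum of f values)
= 3/2 * 33/2
= 99/4 = 24.75

24.75


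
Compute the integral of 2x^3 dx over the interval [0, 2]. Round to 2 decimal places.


Find the antiderivative of 2x^3:
F(x) = 2/4 * x^4
Apply the Fundamental Theorem of Calculus:
F(2) - F(0)
= 2/4 * 2^4 - 2/4 * 0^4
= 2/4 * (16 - 0)
= 2/4 * 16
= 8 = 8.00

8.00


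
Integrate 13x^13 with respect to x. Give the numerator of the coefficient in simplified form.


Apply the power rule for integration:
integral of ax^n dx = a/(n+1) * x^(n+1) + C
integral of 13x^13 dx
= 13/14 * x^14 + C
The coefficient in lowest terms is 13/14, and its numerator is 13

13


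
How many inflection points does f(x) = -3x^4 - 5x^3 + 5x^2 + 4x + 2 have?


Inflection points occur where f''(x) = 0 and concavity changes.
f(x) = -3x^4 - 5x^3 + 5x^2 + 4x + 2
f'(x) = -12x^3 - 15x^2 + 10x + 4
f''(x) = -36x^2 - 30x + 10
This is a quadratic in x. Use the discriminant to count real roots.
Discriminant = (-30)^2 - 4 * (-36) * 10
= 900 - (-1440)
= 2340
Since discriminant > 0, f''(x) = 0 has 2 distinct real solutions.
A quadratic with two distinct real roots changes sign at each root, so concavity changes at both.
Number of inflection points: 2

2


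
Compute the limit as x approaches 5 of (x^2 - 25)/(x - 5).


Direct substitution gives 0/0, so we factor the numerator.
Factor: (x^2 - 25) = (x - 5)(x + 5)
Cancel the common factor (x - 5):
(x^2 - 25)/(x - 5) = (x + 5)
Now substitute x = 5:
= (5) - (-5) = 10

10


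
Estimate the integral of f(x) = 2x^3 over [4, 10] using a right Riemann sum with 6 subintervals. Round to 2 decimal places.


Right Riemann sum uses right endpoints of each subinterval.
Interval: [4, 10], n = 6
dx = (10 - 4) / 6 = 1
Right endpoints: [5, 6, 7, 8, 9, 10]
f values: [250, 432, 686, 1024, 1458, 2000]
Sum = dx * (sum of f values)
= 1 * 5850
= 5850 = 5850.00

5850.00


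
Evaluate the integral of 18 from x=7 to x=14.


The integral of a constant k over [a, b] equals k * (b - a).
integral from 7 to 14 of 18 dx
= 18 * (14 - 7)
= 18 * 7
= 126

126


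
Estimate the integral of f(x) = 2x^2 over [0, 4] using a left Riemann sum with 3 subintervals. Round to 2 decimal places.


Left Riemann sum uses left endpoints of each subinterval.
Interval: [0, 4], n = 3
dx = (4 - 0) / 3 = 4/3
Left endpoints: [0, 4/3, 8/3]
f values: [0, 32/9, 128/9]
Sum = dx * (sum of f values)
= 4/3 * 160/9
= 640/27 ≈ 23.70

23.70


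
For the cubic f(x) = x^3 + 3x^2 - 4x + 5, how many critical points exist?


Find where f'(x) = 0:
f(x) = x^3 + 3x^2 - 4x + 5
f'(x) = 3x^2 + 6x - 4
This is a quadratic in x. Use the discriminant to count real roots.
Discriminant = (6)^2 - 4 * 3 * (-4)
= 36 - (-48)
= 84
Since discriminant > 0, f'(x) = 0 has 2 real solutions.
Number of critical points: 2

2


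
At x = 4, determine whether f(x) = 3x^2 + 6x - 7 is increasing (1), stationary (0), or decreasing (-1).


Compute f'(x) to determine behavior:
f'(x) = 6x + 6
f'(4) = 6 * 4 + 6
= 24 + 6
= 30
Since f'(4) > 0, the function is increasing (1)

1


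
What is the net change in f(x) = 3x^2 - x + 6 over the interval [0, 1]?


Net change = f(b) - f(a)
f(x) = 3x^2 - x + 6
Compute f(1):
f(1) = 3 * 1^2 - 1 * 1 + 6
= 3 - 1 + 6
= 8
Compute f(0):
f(0) = 3 * 0^2 - 1 * 0 + 6
= 0 + 0 + 6
= 6
Net change = 8 - 6 = 2

2


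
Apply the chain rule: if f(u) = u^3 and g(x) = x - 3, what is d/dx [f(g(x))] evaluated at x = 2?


Using the chain rule: (f(g(x)))' = f'(g(x)) * g'(x)
First, find g(2):
g(2) = 1 * 2 - 3 = -1
Next, f'(u) = 3u^2
And g'(x) = 1
So f'(g(2)) * g'(2)
= 3 * (-1)^2 * 1
= 3 * 1 * 1
= 3

3


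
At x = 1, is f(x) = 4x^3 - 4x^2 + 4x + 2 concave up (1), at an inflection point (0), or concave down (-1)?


Concavity is determined by the sign of f''(x).
f(x) = 4x^3 - 4x^2 + 4x + 2
f'(x) = 12x^2 - 8x + 4
f''(x) = 24x - 8
f''(1) = 24 * 1 - 8
= 24 - 8
= 16
Since f''(1) > 0, the function is concave up (1)

1


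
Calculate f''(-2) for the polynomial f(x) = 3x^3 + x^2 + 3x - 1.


First derivative:
f'(x) = 9x^2 + 2x + 3
Second derivative:
f''(x) = 18x + 2
Substitute x = -2:
f''(-2) = 18 * (-2) + 2
= -36 + 2
= -34

-34


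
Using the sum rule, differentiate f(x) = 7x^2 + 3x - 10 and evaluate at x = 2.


Differentiate term by term using power and sum rules:
f(x) = 7x^2 + 3x - 10
f'(x) = 14x + 3
Substitute x = 2:
f'(2) = 14 * 2 + 3
= 28 + 3
= 31

31


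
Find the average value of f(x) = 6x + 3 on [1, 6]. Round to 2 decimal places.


Average value = 1/(b-a) * integral from a to b of f(x) dx
First compute the integral of 6x + 3:
F(x) = 3x^2 + 3x
F(6) = 3 * 36 + 3 * 6 = 126
F(1) = 3 * 1 + 3 * 1 = 6
Integral = 126 - 6 = 120
Average = 120 / (6 - 1) = 120 / 5
= 24 = 24.00

24.00


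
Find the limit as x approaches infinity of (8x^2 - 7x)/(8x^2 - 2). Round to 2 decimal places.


For limits at infinity with equal-degree polynomials,
we compare leading coefficients.
Numerator leading term: 8x^2
Denominator leading term: 8x^2
Divide both by x^2:
lim = (8 - 7/x) / (8 - 2/x^2)
As x -> infinity, the 1/x and 1/x^2 terms vanish:
= 8/8 = 1 = 1.00

1.00


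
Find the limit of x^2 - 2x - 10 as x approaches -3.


Since polynomials are continuous, we use direct substitution.
lim(x->-3) of x^2 - 2x - 10
= 1 * (-3)^2 - 2 * (-3) - 10
= 9 + 6 - 10
= 5

5


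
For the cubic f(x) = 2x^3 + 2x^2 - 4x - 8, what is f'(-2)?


Differentiate f(x) = 2x^3 + 2x^2 - 4x - 8 term by term:
f'(x) = 6x^2 + 4x - 4
Substitute x = -2:
f'(-2) = 6 * (-2)^2 + 4 * (-2) - 4
= 24 - 8 - 4
= 12

12


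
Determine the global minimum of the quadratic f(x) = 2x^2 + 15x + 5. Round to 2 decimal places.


For a quadratic f(x) = ax^2 + bx + c with a > 0, the minimum is at the vertex.
Vertex x-coordinate: x = -b/(2a)
x = -(15) / (2 * 2)
x = -15/4
Substitute back to find the minimum value:
f(-15/4) = 2 * (-15/4)^2 + 15 * (-15/4) + 5
= 225/8 - 225/4 + 5
= -185/8 ≈ -23.13

-23.13


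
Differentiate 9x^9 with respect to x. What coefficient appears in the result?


We apply the power rule: d/dx [ax^n] = a*n * x^(n-1)
d/dx [9x^9]
= 9 * 9 * x^(9-1)
= 81x^8
The coefficient is 81

81


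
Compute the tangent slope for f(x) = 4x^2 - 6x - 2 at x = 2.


The slope of the tangent line equals f'(x) at the point.
f(x) = 4x^2 - 6x - 2
f'(x) = 8x - 6
At x = 2:
f'(2) = 8 * 2 - 6
= 16 - 6
= 10

10


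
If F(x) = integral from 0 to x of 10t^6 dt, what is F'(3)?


By the Fundamental Theorem of Calculus (Part 1):
If F(x) = integral from 0 to x of f(t) dt, then F'(x) = f(x)
Here f(t) = 10t^6
So F'(x) = 10x^6
Evaluate at x = 3:
F'(3) = 10 * 3^6
= 10 * 729
= 7290

7290


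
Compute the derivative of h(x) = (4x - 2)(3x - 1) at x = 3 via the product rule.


Let u(x) = 4x - 2 and v(x) = 3x - 1
u'(x) = 4
v'(x) = 3
Product rule: h'(x) = u'(x)*v(x) + u(x)*v'(x)
= 4 * (3x - 1) + (4x - 2) * 3
At x = 3:
u(3) = 4 * 3 - 2 = 10
v(3) = 3 * 3 - 1 = 8
h'(3) = 4 * 8 + 10 * 3
= 32 + 30
= 62

62


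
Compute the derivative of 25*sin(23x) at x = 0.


Apply the chain rule to differentiate 25*sin(23x):
d/dx [25*sin(23x)]
= 25 * cos(23x) * d/dx(23x)
= 25 * 23 * cos(23x)
= 575 * cos(23x)
Evaluate at x = 0:
= 575 * cos(0)
= 575 * 1
= 575

575


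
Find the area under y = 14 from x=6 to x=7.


The area under a constant function y = 14 is a rectangle.
Width = 7 - 6 = 1
Height = 14
Area = width * height
= 1 * 14
= 14

14


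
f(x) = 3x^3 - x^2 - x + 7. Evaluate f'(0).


Differentiate f(x) = 3x^3 - x^2 - x + 7 term by term:
f'(x) = 9x^2 - 2x - 1
Substitute x = 0:
f'(0) = 9 * 0^2 - 2 * 0 - 1
= 0 + 0 - 1
= -1

-1


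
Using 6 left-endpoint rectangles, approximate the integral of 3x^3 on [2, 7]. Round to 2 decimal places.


Left Riemann sum uses left endpoints of each subinterval.
Interval: [2, 7], n = 6
dx = (7 - 2) / 6 = 5/6
Left endpoints: [2, 17/6, 11/3, 9/2, 16/3, 37/6]
f values: [24, 4913/72, 1331/9, 2187/8, 4096/9, 50653/72]
Sum = dx * (sum of f values)
= 5/6 * 13377/8
= 22295/16 ≈ 1393.44

1393.44


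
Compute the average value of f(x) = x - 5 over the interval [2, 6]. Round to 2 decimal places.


Average value = 1/(b-a) * integral from a to b of f(x) dx
First compute the integral of x - 5:
F(x) = (1/2)x^2 - 5x
F(6) = 1/2 * 36 - 5 * 6 = -12
F(2) = 1/2 * 4 - 5 * 2 = -8
Integral = -12 - (-8) = -4
Average = (-4) / (6 - 2) = (-4) / 4
= -1 = -1.00

-1.00


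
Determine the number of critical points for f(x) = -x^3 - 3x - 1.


Find where f'(x) = 0:
f(x) = -x^3 - 3x - 1
f'(x) = -3x^2 - 3
This is a quadratic in x. Use the discriminant to count real roots.
Discriminant = (0)^2 - 4 * (-3) * (-3)
= 0 - 36
= -36
Since discriminant < 0, f'(x) = 0 has no real solutions.
Number of critical points: 0

0


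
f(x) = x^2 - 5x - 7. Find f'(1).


Differentiate term by term using power and sum rules:
f(x) = x^2 - 5x - 7
f'(x) = 2x - 5
Substitute x = 1:
f'(1) = 2 * 1 - 5
= 2 - 5
= -3

-3


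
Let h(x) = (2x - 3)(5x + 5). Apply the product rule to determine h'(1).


Let u(x) = 2x - 3 and v(x) = 5x + 5
u'(x) = 2
v'(x) = 5
Product rule: h'(x) = u'(x)*v(x) + u(x)*v'(x)
= 2 * (5x + 5) + (2x - 3) * 5
At x = 1:
u(1) = 2 * 1 - 3 = -1
v(1) = 5 * 1 + 5 = 10
h'(1) = 2 * 10 + (-1) * 5
= 20 - 5
= 15

15


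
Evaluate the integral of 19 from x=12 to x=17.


The integral of a constant k over [a, b] equals k * (b - a).
integral from 12 to 17 of 19 dx
= 19 * (17 - 12)
= 19 * 5
= 95

95


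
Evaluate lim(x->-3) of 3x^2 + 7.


Since polynomials are continuous, we use direct substitution.
lim(x->-3) of 3x^2 + 7
= 3 * (-3)^2 + 0 * (-3) + 7
= 27 + 0 + 7
= 34

34


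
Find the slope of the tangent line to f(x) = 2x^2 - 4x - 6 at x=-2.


The slope of the tangent line equals f'(x) at the point.
f(x) = 2x^2 - 4x - 6
f'(x) = 4x - 4
At x = -2:
f'(-2) = 4 * (-2) - 4
= -8 - 4
= -12

-12


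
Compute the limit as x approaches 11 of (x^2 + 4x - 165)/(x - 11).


Direct substitution gives 0/0, so we factor the numerator.
Factor: (x^2 + 4x - 165) = (x - 11)(x + 15)
Cancel the common factor (x - 11):
(x^2 + 4x - 165)/(x - 11) = (x + 15)
Now substitute x = 11:
= (11) - (-15) = 26

26


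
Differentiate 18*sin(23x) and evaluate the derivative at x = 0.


Apply the chain rule to differentiate 18*sin(23x):
d/dx [18*sin(23x)]
= 18 * cos(23x) * d/dx(23x)
= 18 * 23 * cos(23x)
= 414 * cos(23x)
Evaluate at x = 0:
= 414 * cos(0)
= 414 * 1
= 414

414


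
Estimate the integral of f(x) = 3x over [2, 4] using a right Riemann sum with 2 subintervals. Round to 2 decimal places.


Right Riemann sum uses right endpoints of each subinterval.
Interval: [2, 4], n = 2
dx = (4 - 2) / 2 = 1
Right endpoints: [3, 4]
f values: [9, 12]
Sum = dx * (sum of f values)
= 1 * 21
= 21 = 21.00

21.00


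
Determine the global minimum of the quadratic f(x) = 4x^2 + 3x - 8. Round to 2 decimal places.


For a quadratic f(x) = ax^2 + bx + c with a > 0, the minimum is at the vertex.
Vertex x-coordinate: x = -b/(2a)
x = -(3) / (2 * 4)
x = -3/8
Substitute back to find the minimum value:
f(-3/8) = 4 * (-3/8)^2 + 3 * (-3/8) - 8
= 9/16 - 9/8 - 8
= -137/16 ≈ -8.56

-8.56


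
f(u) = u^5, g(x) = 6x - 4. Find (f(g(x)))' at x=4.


Using the chain rule: (f(g(x)))' = f'(g(x)) * g'(x)
First, find g(4):
g(4) = 6 * 4 - 4 = 20
Next, f'(u) = 5u^4
And g'(x) = 6
So f'(g(4)) * g'(4)
= 5 * 20^4 * 6
= 5 * 160000 * 6
= 4800000

4800000


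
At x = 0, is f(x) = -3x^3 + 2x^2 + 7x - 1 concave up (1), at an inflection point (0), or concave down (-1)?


Concavity is determined by the sign of f''(x).
f(x) = -3x^3 + 2x^2 + 7x - 1
f'(x) = -9x^2 + 4x + 7
f''(x) = -18x + 4
f''(0) = -18 * 0 + 4
= 0 + 4
= 4
Since f''(0) > 0, the function is concave up (1)

1


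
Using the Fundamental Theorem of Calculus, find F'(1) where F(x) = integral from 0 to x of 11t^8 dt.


By the Fundamental Theorem of Calculus (Part 1):
If F(x) = integral from 0 to x of f(t) dt, then F'(x) = f(x)
Here f(t) = 11t^8
So F'(x) = 11x^8
Evaluate at x = 1:
F'(1) = 11 * 1^8
= 11 * 1
= 11

11


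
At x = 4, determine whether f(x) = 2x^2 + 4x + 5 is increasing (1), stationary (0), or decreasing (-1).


Compute f'(x) to determine behavior:
f'(x) = 4x + 4
f'(4) = 4 * 4 + 4
= 16 + 4
= 20
Since f'(4) > 0, the function is increasing (1)

1


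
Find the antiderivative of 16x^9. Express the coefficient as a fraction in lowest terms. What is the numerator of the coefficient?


Apply the power rule for integration:
integral of ax^n dx = a/(n+1) * x^(n+1) + C
integral of 16x^9 dx
= 16/10 * x^10 + C
= 8/5 * x^10 + C
The coefficient in lowest terms is 8/5, and its numerator is 8

8


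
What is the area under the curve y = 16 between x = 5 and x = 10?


The area under a constant function y = 16 is a rectangle.
Width = 10 - 5 = 5
Height = 16
Area = width * height
= 5 * 16
= 80

80


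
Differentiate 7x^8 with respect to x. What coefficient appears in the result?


We apply the power rule: d/dx [ax^n] = a*n * x^(n-1)
d/dx [7x^8]
= 7 * 8 * x^(8-1)
= 56x^7
The coefficient is 56

56


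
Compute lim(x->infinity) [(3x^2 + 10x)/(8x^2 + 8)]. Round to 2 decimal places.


For limits at infinity with equal-degree polynomials,
we compare leading coefficients.
Numerator leading term: 3x^2
Denominator leading term: 8x^2
Divide both by x^2:
lim = (3 + 10/x) / (8 + 8/x^2)
As x -> infinity, the 1/x and 1/x^2 terms vanish:
= 3/8 ≈ 0.38

0.38


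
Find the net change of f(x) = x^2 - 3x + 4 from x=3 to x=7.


Net change = f(b) - f(a)
f(x) = x^2 - 3x + 4
Compute f(7):
f(7) = 1 * 7^2 - 3 * 7 + 4
= 49 - 21 + 4
= 32
Compute f(3):
f(3) = 1 * 3^2 - 3 * 3 + 4
= 9 - 9 + 4
= 4
Net change = 32 - 4 = 28

28


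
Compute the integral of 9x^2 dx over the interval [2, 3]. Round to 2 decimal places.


Find the antiderivative of 9x^2:
F(x) = 9/3 * x^3
Apply the Fundamental Theorem of Calculus:
F(3) - F(2)
= 9/3 * 3^3 - 9/3 * 2^3
= 9/3 * (27 - 8)
= 9/3 * 19
= 57 = 57.00

57.00


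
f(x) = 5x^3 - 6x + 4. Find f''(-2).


First derivative:
f'(x) = 15x^2 - 6
Second derivative:
f''(x) = 30x
Substitute x = -2:
f''(-2) = 30 * (-2) + 0
= -60 + 0
= -60

-60


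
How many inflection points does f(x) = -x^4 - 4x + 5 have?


Inflection points occur where f''(x) = 0 and concavity changes.
f(x) = -x^4 - 4x + 5
f'(x) = -4x^3 - 4
f''(x) = -12x^2
This is a quadratic in x. Use the discriminant to count real roots.
Discriminant = (0)^2 - 4 * (-12) * 0
= 0 - 0
= 0
Since discriminant = 0, f''(x) = 0 has a single repeated root.
At a repeated root the quadratic f''(x) touches zero but does not change sign, so concavity does not change.
Number of inflection points: 0

0
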